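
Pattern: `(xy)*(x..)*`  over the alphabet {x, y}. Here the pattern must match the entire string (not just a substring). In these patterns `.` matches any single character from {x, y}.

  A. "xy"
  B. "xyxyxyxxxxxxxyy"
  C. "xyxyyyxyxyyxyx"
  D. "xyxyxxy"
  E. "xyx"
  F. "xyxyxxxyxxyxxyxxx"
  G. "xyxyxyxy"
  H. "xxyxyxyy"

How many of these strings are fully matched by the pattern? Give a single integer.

6

A → match
B → match
C → no match
D → match
E → match
F → match
G → match
H → no match
Total matched: 6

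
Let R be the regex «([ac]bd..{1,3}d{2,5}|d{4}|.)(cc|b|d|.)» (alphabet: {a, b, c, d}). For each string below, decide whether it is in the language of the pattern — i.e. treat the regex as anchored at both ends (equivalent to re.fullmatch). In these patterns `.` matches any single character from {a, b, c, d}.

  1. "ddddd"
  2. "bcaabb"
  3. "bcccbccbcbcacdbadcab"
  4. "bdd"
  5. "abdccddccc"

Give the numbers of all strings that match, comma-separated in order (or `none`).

1

1 → match
2 → no match
3 → no match
4 → no match
5 → no match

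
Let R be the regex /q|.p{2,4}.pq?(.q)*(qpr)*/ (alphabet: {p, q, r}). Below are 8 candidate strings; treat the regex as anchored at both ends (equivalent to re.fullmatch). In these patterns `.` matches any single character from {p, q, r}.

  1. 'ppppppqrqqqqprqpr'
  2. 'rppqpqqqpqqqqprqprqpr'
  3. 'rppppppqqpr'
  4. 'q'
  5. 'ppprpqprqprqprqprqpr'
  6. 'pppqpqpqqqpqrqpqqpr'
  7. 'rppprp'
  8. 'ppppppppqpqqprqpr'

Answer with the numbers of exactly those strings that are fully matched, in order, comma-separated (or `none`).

1 → match
2 → match
3 → match
4 → match
5 → match
6 → match
7 → match
8 → match

1, 2, 3, 4, 5, 6, 7, 8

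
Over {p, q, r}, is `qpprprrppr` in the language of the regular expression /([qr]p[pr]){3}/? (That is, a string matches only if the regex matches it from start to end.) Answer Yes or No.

No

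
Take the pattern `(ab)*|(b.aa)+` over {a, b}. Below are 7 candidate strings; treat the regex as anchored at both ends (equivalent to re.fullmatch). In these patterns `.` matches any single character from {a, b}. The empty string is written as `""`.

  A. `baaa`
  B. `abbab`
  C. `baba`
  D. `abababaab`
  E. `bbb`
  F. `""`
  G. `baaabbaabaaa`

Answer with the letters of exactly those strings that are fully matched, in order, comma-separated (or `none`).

A, F, G

A → match
B → no match
C → no match
D → no match
E → no match
F → match
G → match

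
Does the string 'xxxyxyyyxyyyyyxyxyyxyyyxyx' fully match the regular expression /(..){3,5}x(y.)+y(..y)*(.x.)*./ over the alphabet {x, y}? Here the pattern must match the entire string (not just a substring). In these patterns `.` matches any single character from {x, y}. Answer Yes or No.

Yes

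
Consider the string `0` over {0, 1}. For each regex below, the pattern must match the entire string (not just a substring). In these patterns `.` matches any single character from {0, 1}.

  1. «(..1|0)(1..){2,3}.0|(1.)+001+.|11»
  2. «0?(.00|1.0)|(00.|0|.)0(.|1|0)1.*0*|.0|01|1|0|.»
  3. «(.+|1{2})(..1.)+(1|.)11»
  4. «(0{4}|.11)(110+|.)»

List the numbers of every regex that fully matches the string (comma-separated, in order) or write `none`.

2

1 → no match
2 → match
3 → no match — must end with `11`
4 → no match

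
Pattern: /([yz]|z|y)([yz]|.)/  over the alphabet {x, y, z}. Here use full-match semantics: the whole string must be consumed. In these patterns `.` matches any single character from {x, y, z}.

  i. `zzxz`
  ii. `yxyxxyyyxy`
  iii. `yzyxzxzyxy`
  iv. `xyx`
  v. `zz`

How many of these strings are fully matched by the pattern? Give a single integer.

i → no match
ii → no match
iii → no match
iv → no match
v → match
Total matched: 1

1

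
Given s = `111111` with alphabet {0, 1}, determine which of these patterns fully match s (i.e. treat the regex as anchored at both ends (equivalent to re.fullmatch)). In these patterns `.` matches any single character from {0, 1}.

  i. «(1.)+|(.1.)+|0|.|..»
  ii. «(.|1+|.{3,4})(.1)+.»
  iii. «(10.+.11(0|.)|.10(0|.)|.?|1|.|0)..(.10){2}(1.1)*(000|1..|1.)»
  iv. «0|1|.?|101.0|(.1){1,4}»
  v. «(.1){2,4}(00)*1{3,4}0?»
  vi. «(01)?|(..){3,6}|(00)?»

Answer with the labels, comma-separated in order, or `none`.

i, ii, iv, vi

i → match
ii → match
iii → no match
iv → match
v → no match
vi → match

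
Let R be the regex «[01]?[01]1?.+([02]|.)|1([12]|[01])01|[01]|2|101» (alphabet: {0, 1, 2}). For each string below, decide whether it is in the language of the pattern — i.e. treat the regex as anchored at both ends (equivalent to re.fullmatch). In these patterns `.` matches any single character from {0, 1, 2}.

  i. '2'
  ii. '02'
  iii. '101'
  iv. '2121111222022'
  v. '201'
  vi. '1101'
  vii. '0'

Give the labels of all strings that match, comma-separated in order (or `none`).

i, iii, vi, vii

i → match
ii → no match
iii → match
iv → no match
v → no match
vi → match
vii → match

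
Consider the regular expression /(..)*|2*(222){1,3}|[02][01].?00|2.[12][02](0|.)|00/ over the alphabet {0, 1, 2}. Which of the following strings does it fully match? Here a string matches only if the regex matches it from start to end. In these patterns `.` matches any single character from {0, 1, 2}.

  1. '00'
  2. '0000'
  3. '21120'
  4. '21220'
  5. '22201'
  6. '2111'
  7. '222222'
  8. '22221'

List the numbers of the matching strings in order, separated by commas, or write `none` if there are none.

1, 2, 3, 4, 5, 6, 7, 8

1 → match
2 → match
3 → match
4 → match
5 → match
6 → match
7 → match
8 → match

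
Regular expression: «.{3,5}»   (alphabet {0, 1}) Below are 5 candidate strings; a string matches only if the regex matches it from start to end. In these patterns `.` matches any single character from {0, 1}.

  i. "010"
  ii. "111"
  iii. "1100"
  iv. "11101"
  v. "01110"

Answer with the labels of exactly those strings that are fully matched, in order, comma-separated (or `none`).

i → match
ii → match
iii → match
iv → match
v → match

i, ii, iii, iv, v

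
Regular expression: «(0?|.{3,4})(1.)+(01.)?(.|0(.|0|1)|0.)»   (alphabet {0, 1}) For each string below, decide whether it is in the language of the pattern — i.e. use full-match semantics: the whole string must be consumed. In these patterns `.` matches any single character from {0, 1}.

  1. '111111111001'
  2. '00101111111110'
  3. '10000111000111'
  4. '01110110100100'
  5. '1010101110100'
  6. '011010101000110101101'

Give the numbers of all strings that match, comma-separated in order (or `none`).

1 → match
2 → no match
3 → no match
4 → no match
5 → match
6 → no match

1, 5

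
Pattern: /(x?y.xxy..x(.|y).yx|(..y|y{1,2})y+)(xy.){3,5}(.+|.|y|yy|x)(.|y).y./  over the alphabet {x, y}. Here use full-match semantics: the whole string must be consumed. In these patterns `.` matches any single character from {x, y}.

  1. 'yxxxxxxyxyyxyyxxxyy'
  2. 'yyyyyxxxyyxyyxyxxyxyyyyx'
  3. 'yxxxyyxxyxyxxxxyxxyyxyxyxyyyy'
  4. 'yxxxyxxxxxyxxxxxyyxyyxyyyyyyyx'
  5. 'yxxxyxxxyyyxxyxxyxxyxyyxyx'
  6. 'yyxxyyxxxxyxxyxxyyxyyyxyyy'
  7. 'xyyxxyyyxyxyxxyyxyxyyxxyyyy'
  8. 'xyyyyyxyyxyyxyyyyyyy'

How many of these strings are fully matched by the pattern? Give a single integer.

1 → no match
2 → no match
3 → no match
4 → no match
5 → match
6 → match
7 → no match
8 → match
Total matched: 3

3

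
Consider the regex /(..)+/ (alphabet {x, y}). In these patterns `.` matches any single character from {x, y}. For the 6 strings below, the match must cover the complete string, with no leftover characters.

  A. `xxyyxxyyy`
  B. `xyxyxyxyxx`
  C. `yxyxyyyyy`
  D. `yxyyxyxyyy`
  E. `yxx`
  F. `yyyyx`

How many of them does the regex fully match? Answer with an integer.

A → no match
B → match
C → no match
D → match
E → no match
F → no match
Total matched: 2

2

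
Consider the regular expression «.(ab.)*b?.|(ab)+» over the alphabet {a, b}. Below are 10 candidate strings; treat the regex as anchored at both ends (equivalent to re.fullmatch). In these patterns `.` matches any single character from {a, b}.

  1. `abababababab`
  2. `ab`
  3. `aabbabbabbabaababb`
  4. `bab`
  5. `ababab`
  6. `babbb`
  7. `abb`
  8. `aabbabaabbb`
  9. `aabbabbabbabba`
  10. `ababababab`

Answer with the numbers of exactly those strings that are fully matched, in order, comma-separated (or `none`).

1 → match
2 → match
3 → match
4 → no match
5 → match
6 → match
7 → match
8 → match
9 → match
10 → match

1, 2, 3, 5, 6, 7, 8, 9, 10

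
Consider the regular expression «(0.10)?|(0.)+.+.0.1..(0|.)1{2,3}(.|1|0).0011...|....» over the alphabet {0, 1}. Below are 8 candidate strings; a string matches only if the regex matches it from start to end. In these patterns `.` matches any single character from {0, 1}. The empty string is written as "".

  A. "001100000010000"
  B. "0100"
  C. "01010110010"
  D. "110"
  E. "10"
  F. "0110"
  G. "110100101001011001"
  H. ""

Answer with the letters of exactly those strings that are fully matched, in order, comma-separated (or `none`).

B, F, H

A → no match
B → match
C → no match
D → no match
E → no match
F → match
G → no match
H → match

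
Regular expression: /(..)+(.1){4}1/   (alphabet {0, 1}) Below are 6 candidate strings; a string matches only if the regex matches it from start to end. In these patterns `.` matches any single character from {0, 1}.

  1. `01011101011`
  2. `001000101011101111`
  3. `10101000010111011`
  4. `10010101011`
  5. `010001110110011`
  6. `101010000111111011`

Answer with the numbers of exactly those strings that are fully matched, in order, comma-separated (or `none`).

1, 3, 4

1. `01011101011` → match
2 → no match
3 → match
4. `10010101011` → match
5 → no match
6 → no match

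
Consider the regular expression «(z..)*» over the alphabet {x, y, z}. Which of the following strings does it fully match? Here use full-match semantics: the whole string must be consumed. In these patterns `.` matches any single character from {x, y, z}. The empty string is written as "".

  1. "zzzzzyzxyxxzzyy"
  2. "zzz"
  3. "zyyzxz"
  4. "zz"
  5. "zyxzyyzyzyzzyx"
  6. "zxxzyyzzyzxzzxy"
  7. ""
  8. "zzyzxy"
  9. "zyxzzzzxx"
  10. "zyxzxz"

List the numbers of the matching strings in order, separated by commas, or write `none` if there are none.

1 → no match
2 → match
3 → match
4 → no match
5 → no match
6 → match
7 → match
8 → match
9 → match
10 → match

2, 3, 6, 7, 8, 9, 10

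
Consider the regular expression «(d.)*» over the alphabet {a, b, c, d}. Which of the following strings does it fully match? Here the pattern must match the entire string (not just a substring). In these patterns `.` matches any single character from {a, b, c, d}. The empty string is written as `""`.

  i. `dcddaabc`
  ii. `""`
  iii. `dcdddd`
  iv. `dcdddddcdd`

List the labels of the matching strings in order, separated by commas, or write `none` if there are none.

i → no match
ii → match
iii → match
iv → match

ii, iii, iv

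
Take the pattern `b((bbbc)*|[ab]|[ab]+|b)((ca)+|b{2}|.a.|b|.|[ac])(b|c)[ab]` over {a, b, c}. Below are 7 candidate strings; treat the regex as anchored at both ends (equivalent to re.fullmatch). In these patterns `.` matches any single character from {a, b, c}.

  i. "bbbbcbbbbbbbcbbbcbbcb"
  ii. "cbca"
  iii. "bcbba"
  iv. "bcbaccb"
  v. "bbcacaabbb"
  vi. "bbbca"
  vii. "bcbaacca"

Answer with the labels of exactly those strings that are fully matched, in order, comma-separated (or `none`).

i → no match
ii → no match — must start with "b"
iii → no match
iv → no match
v → no match
vi → match
vii → no match

vi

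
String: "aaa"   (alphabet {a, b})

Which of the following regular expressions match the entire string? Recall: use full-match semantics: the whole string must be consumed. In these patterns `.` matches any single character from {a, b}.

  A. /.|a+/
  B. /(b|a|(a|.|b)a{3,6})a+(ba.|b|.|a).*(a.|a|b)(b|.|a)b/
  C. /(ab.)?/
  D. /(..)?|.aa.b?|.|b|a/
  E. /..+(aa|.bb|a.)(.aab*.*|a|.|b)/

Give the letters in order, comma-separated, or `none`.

A → match
B → no match — must end with "b"
C → no match
D → no match
E → no match

A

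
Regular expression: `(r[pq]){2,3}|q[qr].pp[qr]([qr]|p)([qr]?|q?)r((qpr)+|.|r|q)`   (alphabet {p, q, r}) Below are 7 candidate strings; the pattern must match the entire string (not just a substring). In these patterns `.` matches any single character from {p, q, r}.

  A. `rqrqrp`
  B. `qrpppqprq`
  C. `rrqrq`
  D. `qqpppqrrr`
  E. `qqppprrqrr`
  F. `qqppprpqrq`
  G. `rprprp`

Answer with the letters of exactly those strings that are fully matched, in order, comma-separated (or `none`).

A → match
B → match
C → no match
D → match
E → match
F → match
G → match

A, B, D, E, F, G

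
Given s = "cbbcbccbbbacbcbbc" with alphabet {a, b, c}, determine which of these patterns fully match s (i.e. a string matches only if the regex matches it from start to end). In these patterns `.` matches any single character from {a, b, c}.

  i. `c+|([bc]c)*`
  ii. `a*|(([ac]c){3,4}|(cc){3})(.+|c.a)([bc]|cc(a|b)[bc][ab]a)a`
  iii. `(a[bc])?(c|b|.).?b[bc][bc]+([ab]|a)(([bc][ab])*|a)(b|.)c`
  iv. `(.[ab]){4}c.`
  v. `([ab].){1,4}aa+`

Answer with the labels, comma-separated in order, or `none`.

i → no match
ii → no match
iii → match
iv → no match
v → no match — must end with "a"

iii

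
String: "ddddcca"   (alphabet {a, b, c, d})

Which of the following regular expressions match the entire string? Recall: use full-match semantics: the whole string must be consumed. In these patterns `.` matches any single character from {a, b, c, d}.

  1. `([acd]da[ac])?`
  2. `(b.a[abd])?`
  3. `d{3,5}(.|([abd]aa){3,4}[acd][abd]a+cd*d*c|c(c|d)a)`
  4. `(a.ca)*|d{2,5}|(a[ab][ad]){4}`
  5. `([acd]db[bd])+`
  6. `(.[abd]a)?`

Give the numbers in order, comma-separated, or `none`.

1 → no match
2 → no match
3 → match
4 → no match
5 → no match
6 → no match

3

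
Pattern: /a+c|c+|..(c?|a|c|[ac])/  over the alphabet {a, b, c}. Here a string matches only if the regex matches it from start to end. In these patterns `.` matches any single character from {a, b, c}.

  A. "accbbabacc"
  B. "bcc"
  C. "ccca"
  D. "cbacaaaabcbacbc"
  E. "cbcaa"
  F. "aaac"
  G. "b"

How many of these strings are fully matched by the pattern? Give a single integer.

2

A. "accbbabacc" → no match
B. "bcc" → match
C. "ccca" → no match
D → no match
E. "cbcaa" → no match
F. "aaac" → match
G. "b" → no match
Total matched: 2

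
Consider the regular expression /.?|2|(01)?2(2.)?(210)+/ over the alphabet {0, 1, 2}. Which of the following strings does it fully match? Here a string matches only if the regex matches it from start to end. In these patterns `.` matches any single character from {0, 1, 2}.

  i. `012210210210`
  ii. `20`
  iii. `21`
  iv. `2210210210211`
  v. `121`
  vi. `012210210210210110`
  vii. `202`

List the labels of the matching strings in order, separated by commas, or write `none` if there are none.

i → match
ii → no match
iii → no match
iv → no match
v → no match
vi → no match
vii → no match

i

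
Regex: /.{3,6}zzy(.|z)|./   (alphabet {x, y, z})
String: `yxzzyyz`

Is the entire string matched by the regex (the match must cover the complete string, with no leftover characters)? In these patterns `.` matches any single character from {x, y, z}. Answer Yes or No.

No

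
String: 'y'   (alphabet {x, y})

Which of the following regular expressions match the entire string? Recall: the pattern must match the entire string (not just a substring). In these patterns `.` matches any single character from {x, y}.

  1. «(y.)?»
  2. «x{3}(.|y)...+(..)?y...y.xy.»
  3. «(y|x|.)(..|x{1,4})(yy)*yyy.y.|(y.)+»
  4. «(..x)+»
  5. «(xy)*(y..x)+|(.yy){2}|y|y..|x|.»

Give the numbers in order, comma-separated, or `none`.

1 → no match
2 → no match — must start with 'x'
3 → no match
4 → no match — must end with 'x'
5 → match

5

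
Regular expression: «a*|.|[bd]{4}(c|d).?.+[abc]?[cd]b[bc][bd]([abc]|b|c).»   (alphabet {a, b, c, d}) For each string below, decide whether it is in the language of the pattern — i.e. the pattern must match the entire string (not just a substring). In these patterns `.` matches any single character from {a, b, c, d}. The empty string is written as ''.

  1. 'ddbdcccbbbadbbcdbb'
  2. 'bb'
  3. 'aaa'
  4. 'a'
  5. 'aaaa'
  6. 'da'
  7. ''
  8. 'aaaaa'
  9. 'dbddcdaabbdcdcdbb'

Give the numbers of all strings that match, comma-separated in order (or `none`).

3, 4, 5, 7, 8

1 → no match
2 → no match
3 → match
4 → match
5 → match
6 → no match
7 → match
8 → match
9 → no match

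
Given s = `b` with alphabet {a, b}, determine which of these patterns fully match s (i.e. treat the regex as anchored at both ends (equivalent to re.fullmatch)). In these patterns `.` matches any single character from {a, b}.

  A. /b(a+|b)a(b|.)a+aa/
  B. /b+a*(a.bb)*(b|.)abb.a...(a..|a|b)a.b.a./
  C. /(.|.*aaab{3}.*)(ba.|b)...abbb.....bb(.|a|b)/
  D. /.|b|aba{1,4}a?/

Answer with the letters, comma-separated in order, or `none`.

D

A → no match — must end with `aaa`
B → no match
C → no match
D → match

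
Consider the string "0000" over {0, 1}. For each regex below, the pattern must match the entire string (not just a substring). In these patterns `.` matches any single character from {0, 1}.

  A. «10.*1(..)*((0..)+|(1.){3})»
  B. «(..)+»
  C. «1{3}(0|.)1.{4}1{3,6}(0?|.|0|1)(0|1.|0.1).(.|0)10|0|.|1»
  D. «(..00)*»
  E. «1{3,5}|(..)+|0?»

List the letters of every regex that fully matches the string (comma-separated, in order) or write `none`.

A → no match — must start with "10"
B → match
C → no match
D → match
E → match

B, D, E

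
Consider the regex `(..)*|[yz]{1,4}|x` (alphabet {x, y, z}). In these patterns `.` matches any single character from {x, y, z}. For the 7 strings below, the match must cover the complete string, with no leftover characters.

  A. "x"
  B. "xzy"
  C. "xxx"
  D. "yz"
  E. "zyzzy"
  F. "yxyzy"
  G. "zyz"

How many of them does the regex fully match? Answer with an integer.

A → match
B → no match
C → no match
D → match
E → no match
F → no match
G → match
Total matched: 3

3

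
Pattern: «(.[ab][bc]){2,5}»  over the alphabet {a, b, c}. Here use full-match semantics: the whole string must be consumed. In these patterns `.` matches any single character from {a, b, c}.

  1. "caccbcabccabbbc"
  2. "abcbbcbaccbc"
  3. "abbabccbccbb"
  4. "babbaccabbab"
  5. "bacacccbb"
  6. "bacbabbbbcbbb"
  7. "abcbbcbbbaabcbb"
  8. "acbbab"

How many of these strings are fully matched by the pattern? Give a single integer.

5

1 → match
2 → match
3 → match
4 → match
5 → no match
6 → no match
7 → match
8 → no match
Total matched: 5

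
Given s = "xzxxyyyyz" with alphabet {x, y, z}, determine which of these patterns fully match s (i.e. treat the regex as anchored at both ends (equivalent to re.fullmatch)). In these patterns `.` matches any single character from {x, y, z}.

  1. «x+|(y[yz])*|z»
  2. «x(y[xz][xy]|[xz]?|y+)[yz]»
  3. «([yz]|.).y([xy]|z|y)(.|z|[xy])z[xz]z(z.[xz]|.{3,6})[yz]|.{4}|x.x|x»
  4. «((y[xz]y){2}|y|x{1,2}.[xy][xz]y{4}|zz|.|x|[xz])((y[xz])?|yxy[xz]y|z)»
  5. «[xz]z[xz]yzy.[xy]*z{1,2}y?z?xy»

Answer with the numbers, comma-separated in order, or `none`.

1 → no match
2 → no match
3 → no match
4 → match
5 → no match — must end with "xy"

4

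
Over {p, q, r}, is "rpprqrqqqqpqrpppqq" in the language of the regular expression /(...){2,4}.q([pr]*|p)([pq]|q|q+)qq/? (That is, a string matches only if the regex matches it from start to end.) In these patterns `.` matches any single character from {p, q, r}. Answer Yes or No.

No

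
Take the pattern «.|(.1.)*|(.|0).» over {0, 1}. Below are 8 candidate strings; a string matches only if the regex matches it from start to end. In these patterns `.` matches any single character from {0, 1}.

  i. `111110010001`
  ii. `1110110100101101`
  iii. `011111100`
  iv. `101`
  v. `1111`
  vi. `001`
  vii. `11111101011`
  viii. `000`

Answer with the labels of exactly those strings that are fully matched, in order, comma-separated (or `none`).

none

i. `111110010001` → no match
ii → no match
iii. `011111100` → no match
iv. `101` → no match
v. `1111` → no match
vi. `001` → no match
vii. `11111101011` → no match
viii. `000` → no match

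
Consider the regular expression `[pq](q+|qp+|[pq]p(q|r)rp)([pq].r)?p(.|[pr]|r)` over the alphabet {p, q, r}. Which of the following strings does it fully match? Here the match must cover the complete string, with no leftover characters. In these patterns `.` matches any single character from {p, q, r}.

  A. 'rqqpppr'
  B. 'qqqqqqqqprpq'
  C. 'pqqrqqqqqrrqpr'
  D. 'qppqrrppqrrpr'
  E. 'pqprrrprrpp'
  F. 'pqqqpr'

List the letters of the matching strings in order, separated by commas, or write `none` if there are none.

B, F

A → no match
B → match
C → no match
D → no match
E → no match
F → match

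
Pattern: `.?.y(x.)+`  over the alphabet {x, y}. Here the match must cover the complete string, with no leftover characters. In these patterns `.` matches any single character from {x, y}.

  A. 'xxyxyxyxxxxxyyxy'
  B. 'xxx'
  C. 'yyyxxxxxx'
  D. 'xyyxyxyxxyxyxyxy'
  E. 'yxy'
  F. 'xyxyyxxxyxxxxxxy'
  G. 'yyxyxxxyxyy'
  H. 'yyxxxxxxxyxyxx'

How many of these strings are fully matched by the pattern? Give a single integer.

A → no match
B → no match
C → match
D → no match
E → no match
F → no match
G → no match
H → match
Total matched: 2

2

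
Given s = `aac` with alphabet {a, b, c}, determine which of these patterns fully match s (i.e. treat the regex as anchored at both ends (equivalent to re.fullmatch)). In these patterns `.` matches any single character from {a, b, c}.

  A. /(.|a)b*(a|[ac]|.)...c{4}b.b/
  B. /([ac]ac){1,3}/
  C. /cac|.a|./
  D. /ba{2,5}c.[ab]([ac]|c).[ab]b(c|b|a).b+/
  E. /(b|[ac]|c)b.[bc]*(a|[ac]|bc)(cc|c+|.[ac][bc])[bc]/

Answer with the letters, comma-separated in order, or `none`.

B

A → no match — must end with `b`
B → match
C → no match
D → no match — must start with `ba`
E → no match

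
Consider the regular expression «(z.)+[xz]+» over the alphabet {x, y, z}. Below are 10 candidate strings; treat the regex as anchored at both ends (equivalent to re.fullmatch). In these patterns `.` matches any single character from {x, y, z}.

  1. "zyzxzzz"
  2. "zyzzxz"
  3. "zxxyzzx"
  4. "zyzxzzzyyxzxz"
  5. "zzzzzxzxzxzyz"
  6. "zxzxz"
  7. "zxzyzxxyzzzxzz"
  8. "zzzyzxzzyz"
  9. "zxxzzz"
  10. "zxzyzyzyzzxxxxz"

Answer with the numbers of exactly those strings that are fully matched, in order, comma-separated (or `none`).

1 → match
2 → match
3 → no match
4 → no match
5 → match
6 → match
7 → no match
8 → no match
9 → match
10 → match

1, 2, 5, 6, 9, 10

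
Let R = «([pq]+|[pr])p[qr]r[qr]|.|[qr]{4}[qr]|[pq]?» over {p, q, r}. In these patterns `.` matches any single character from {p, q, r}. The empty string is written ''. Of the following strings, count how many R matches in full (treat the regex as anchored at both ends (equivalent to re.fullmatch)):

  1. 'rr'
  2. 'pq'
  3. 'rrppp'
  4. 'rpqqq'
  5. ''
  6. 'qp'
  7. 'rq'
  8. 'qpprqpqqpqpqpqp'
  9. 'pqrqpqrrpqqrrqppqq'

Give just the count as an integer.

1. 'rr' → no match
2. 'pq' → no match
3. 'rrppp' → no match
4. 'rpqqq' → no match
5. '' → match
6. 'qp' → no match
7. 'rq' → no match
8 → no match
9 → no match
Total matched: 1

1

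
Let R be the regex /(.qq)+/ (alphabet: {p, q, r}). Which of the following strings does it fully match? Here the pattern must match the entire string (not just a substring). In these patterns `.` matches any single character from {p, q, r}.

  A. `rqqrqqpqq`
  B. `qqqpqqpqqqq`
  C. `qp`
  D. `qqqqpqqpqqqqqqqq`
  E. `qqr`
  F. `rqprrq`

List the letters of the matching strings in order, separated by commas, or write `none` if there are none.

A. `rqqrqqpqq` → match
B. `qqqpqqpqqqq` → no match
C. `qp` → no match — must end with `qq`
D → no match
E. `qqr` → no match — must end with `qq`
F. `rqprrq` → no match — must end with `qq`

A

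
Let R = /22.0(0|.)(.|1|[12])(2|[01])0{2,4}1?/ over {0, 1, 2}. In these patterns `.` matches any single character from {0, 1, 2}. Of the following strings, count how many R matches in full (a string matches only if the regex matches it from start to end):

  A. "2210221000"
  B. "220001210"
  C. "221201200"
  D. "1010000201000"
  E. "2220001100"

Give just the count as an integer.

1

A → match
B → no match
C → no match
D → no match — must start with "22"
E → no match
Total matched: 1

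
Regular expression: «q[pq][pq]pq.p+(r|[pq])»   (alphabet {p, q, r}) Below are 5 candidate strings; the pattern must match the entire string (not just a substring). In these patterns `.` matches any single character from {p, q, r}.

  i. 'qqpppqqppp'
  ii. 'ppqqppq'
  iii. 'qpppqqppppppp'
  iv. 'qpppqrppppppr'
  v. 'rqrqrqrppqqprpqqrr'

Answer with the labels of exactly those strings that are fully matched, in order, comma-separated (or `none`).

i → no match
ii → no match — must start with 'q'
iii → match
iv → match
v → no match — must start with 'q'

iii, iv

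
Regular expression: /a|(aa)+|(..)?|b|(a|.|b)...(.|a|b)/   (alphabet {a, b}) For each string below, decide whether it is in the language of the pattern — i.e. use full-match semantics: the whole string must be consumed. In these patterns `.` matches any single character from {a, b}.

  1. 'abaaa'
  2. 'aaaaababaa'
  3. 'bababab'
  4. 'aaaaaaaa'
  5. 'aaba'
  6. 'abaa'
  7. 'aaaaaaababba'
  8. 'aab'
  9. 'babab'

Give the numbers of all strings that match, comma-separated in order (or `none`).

1 → match
2 → no match
3 → no match
4 → match
5 → no match
6 → no match
7 → no match
8 → no match
9 → match

1, 4, 9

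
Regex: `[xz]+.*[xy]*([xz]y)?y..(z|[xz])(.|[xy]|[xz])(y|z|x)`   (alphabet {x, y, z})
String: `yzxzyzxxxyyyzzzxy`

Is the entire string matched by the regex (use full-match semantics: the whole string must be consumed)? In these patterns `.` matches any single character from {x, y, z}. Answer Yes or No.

No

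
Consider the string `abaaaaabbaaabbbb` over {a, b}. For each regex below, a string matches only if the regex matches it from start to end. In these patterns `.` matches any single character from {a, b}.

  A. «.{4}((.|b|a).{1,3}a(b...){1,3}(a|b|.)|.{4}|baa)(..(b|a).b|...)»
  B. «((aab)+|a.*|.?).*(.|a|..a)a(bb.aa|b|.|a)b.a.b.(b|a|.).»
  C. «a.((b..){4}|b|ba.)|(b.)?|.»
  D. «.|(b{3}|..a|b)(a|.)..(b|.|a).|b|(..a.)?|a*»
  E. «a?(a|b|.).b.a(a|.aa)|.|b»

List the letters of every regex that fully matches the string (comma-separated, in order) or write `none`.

A → no match
B → match
C → no match
D → no match
E → no match

B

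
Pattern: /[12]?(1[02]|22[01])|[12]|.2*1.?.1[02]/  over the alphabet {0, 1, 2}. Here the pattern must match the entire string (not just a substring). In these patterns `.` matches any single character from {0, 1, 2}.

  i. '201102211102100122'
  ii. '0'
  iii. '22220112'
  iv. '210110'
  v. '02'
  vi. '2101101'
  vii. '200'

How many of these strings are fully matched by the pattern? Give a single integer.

i → no match
ii → no match
iii → no match
iv → match
v → no match
vi → no match
vii → no match
Total matched: 1

1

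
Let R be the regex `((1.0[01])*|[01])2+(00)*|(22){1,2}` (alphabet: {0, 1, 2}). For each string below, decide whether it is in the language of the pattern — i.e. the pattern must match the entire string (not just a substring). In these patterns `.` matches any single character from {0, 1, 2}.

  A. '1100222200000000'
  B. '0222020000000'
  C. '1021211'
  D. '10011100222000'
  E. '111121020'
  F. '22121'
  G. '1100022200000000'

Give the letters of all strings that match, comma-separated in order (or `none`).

A

A → match
B → no match
C → no match
D → no match
E → no match
F → no match
G → no match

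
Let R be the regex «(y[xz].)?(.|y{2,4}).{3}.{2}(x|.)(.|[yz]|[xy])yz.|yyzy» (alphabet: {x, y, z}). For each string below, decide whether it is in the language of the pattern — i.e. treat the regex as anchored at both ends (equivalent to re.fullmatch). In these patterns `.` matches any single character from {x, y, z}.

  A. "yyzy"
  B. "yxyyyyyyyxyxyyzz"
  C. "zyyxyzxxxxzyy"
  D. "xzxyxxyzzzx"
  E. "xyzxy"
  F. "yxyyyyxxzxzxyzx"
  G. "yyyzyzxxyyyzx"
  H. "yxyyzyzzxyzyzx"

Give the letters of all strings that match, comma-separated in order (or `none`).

A, B, F, G, H

A. "yyzy" → match
B → match
C → no match
D. "xzxyxxyzzzx" → no match
E. "xyzxy" → no match
F → match
G → match
H → match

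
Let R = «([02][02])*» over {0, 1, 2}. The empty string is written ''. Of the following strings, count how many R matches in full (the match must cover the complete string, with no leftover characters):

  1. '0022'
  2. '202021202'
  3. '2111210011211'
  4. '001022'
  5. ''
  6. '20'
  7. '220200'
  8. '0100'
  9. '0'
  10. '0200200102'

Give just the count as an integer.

4

1 → match
2 → no match
3 → no match
4 → no match
5 → match
6 → match
7 → match
8 → no match
9 → no match
10 → no match
Total matched: 4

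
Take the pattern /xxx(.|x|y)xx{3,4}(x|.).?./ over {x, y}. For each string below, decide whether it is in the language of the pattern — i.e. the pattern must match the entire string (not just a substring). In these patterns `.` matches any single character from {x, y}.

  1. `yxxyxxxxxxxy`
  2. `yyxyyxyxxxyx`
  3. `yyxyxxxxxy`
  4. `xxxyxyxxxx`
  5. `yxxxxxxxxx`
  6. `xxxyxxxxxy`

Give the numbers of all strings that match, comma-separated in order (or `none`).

1. `yxxyxxxxxxxy` → no match — must start with `xxx`
2. `yyxyyxyxxxyx` → no match — must start with `xxx`
3. `yyxyxxxxxy` → no match — must start with `xxx`
4. `xxxyxyxxxx` → no match
5. `yxxxxxxxxx` → no match — must start with `xxx`
6. `xxxyxxxxxy` → match

6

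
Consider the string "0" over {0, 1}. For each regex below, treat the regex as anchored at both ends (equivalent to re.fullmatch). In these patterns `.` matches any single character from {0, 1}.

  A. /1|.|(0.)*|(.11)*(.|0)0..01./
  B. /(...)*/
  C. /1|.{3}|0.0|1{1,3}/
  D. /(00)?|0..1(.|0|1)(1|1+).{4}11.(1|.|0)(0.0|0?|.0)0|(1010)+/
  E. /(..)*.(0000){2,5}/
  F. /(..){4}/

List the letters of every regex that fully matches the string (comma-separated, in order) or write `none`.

A

A → match
B → no match
C → no match
D → no match
E → no match — must end with "0000"
F → no match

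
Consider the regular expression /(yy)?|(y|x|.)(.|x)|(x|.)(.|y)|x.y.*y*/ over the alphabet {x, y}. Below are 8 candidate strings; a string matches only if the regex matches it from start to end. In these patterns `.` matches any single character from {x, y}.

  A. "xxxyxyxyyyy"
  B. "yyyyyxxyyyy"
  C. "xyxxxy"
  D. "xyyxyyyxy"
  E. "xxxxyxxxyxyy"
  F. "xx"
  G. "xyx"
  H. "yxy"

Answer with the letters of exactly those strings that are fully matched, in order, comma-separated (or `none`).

A → no match
B → no match
C → no match
D → match
E → no match
F → match
G → no match
H → no match

D, F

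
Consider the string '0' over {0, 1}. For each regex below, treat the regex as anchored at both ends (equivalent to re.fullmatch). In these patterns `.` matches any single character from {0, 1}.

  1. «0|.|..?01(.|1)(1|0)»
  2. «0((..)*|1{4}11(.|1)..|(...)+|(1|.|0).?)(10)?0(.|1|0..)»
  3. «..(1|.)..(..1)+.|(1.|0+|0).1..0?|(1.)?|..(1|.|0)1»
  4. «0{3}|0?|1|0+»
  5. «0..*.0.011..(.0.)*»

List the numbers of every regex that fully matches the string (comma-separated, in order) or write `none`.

1, 4

1 → match
2 → no match
3 → no match
4 → match
5 → no match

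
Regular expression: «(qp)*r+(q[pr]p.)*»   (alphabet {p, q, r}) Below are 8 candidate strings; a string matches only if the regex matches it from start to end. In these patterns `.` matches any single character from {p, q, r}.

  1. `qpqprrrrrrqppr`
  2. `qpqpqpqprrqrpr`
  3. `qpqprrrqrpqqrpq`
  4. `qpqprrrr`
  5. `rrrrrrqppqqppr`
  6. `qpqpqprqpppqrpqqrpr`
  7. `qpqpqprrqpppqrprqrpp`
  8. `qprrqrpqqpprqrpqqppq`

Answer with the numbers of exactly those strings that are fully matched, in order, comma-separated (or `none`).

1 → match
2 → match
3 → match
4 → match
5 → match
6 → match
7 → match
8 → match

1, 2, 3, 4, 5, 6, 7, 8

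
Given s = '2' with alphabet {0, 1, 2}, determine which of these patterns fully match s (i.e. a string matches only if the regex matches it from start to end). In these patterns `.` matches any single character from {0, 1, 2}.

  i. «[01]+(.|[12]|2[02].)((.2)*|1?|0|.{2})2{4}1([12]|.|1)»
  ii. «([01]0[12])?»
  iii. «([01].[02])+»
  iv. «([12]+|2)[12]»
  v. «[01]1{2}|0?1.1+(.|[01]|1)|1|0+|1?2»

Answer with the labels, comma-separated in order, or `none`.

v

i → no match
ii → no match
iii → no match
iv → no match
v → match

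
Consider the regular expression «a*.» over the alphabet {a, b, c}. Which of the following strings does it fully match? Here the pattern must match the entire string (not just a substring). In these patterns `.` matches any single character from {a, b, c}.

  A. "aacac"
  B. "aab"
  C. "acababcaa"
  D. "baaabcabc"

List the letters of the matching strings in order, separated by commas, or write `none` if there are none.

B

A → no match
B → match
C → no match
D → no match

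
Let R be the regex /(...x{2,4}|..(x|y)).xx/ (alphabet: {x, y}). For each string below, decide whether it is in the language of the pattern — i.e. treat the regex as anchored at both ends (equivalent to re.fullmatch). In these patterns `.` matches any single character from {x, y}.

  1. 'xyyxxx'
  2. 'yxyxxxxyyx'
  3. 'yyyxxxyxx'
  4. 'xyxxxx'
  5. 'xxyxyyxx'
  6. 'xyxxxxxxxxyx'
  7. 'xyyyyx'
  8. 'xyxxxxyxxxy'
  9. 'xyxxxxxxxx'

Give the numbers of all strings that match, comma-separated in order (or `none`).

1 → match
2 → no match — must end with 'xx'
3 → match
4 → match
5 → no match
6 → no match — must end with 'xx'
7 → no match — must end with 'xx'
8 → no match — must end with 'xx'
9 → match

1, 3, 4, 9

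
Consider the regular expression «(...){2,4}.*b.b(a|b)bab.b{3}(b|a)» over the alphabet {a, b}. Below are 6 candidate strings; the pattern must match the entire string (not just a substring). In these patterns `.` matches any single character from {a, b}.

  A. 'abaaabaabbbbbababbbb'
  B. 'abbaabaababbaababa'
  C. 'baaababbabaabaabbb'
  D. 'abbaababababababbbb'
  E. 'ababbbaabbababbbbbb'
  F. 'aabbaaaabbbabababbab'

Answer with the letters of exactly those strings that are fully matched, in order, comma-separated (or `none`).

A → match
B → no match
C → no match
D → match
E → no match
F → no match

A, D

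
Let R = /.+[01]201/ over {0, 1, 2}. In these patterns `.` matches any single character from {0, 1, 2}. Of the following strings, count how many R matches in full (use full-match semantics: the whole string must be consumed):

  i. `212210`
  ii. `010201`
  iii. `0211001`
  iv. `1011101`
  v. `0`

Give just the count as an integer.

1

i → no match — must end with `201`
ii → match
iii → no match — must end with `201`
iv → no match — must end with `201`
v → no match — must end with `201`
Total matched: 1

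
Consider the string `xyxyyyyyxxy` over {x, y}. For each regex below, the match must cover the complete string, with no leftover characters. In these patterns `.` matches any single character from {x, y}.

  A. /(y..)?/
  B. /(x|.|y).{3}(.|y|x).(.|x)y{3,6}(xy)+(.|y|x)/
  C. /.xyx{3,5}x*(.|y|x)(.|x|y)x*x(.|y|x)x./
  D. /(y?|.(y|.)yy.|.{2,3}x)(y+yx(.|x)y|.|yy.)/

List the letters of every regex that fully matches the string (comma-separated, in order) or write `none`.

A → no match
B → no match
C → no match
D → match

D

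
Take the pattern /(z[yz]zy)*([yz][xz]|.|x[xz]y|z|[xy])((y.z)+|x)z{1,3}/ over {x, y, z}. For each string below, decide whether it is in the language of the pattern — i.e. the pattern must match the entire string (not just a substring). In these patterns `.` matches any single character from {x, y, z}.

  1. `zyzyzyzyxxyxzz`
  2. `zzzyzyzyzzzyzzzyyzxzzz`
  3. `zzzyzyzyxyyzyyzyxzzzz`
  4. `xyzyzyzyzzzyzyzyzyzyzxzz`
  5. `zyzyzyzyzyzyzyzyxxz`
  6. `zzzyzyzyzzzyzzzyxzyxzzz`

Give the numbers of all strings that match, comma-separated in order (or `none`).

1, 2, 3, 5, 6

1 → match
2 → match
3 → match
4 → no match
5 → match
6 → match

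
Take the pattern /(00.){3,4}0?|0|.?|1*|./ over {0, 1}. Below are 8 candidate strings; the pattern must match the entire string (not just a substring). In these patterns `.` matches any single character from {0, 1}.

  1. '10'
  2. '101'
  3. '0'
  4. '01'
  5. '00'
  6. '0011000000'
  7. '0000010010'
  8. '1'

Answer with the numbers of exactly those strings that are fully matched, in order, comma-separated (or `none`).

3, 7, 8

1. '10' → no match
2. '101' → no match
3. '0' → match
4. '01' → no match
5. '00' → no match
6. '0011000000' → no match
7. '0000010010' → match
8. '1' → match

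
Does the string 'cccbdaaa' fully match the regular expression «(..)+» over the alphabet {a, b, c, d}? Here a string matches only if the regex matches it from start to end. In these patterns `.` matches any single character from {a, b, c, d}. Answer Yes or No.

Yes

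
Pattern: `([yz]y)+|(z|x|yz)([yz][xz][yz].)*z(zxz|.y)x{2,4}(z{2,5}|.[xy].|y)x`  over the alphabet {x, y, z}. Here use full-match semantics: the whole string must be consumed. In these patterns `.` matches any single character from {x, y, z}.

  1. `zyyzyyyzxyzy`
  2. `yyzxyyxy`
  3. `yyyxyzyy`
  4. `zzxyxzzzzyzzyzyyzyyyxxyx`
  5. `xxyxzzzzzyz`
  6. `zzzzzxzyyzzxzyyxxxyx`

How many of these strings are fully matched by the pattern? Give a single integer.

1 → no match
2 → no match
3 → no match
4 → no match
5 → no match
6 → no match
Total matched: 0

0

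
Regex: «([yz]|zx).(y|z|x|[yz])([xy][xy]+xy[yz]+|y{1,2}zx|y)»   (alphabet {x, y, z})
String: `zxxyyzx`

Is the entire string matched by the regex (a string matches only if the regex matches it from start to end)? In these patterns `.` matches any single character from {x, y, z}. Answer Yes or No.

Yes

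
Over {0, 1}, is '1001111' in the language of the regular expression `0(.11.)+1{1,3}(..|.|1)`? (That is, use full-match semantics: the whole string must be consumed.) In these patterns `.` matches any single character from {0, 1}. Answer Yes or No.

Every match must start with '0', but '1001111' does not.

No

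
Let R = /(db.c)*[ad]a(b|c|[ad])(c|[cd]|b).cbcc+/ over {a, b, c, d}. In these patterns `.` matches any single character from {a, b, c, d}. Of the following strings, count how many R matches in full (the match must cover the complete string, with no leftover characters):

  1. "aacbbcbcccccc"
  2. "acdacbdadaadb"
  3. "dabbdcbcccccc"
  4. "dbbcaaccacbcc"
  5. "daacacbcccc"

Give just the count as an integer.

1 → match
2 → no match — must end with "c"
3 → match
4 → match
5 → match
Total matched: 4

4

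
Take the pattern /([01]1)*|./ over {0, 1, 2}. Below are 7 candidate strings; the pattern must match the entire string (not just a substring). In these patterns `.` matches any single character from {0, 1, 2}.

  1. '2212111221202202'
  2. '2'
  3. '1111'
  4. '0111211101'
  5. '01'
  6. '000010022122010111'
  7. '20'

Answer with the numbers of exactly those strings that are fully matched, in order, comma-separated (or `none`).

2, 3, 5

1 → no match
2 → match
3 → match
4 → no match
5 → match
6 → no match
7 → no match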